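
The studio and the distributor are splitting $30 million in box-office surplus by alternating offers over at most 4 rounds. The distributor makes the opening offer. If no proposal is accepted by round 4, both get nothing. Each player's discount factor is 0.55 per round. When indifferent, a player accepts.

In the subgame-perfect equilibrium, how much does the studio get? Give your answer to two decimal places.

Work backward from the last round.
Round 4 (the studio proposes): the distributor will accept anything ≥ 0, so the studio offers 0 and keeps 30.
Round 3 (the distributor proposes): the studio can get 30 next round, worth 0.55 × 30 = 16.5 now. The distributor offers 16.5 and keeps 30 − 16.5 = 13.5.
Round 2 (the studio proposes): the distributor can get 13.5 next round, worth 0.55 × 13.5 = 7.425 now; the studio offers that and keeps 22.575.
Round 1 (the distributor proposes): the studio can get 22.575 next round, worth 0.55 × 22.575 = 12.41625 now; the distributor offers that and keeps 17.58375.

12.42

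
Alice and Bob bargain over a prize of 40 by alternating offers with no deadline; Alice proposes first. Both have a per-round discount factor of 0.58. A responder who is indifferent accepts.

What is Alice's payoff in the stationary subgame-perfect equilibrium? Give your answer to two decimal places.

25.32

Let x be Alice's share when Alice proposes and y be Bob's share when Bob proposes.
Bob accepts iff offered ≥ 0.58·y, so x = 40 − 0.58y. Symmetrically y = 40 − 0.58x.
Substituting: x = 40 − 0.58(40 − 0.58x), giving x(1 − 0.58·0.58) = 40(1 − 0.58).
So x = 40 × 0.42 / 0.6636 ≈ 25.3165, and Bob receives 40 − x ≈ 14.6835.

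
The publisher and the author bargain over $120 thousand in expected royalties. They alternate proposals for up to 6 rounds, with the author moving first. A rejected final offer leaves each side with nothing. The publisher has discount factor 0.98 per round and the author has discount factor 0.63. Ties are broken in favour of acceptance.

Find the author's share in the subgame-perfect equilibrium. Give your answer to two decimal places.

4.80

By backward induction:
Round 6 (the publisher proposes): rejection yields 0 for the author; the publisher offers 0 and keeps 120.
Round 5 (the author proposes): the publisher can get 120 next round, worth 0.98 × 120 = 117.6 now. The author offers 117.6 and keeps 120 − 117.6 = 2.4.
Round 4 (the publisher proposes): the author can get 2.4 next round, worth 0.63 × 2.4 = 1.512 now, so the publisher offers 1.512, keeping 118.488.
Round 3 (the author proposes): the publisher can get 118.488 next round, worth 0.98 × 118.488 = 116.11824 now. The author offers 116.11824 and keeps 120 − 116.11824 = 3.88176.
Round 2 (the publisher proposes): the author can get 3.88176 next round, worth 0.63 × 3.88176 = 2.4455088 now. The publisher offers 2.4455088 and keeps 120 − 2.4455088 = 117.5544912.
Round 1 (the author proposes): the publisher can get 117.5544912 next round, worth 0.98 × 117.5544912 = 115.203401376 now, so the author offers 115.203401376, keeping 4.796598624.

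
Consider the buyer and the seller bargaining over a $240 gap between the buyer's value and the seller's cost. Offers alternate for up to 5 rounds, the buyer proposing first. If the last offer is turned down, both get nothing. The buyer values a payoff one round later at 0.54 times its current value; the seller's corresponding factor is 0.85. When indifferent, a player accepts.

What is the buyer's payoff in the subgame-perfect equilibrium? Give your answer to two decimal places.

Round 5 (the buyer proposes): rejection yields 0 for the seller; the buyer offers 0 and keeps 240.
Round 4 (the seller proposes): the buyer can get 240 next round, worth 0.54 × 240 = 129.6 now; the seller offers that and keeps 110.4.
Round 3 (the buyer proposes): the seller can get 110.4 next round, worth 0.85 × 110.4 = 93.84 now, so the buyer offers 93.84, keeping 146.16.
Round 2 (the seller proposes): the buyer can get 146.16 next round, worth 0.54 × 146.16 = 78.9264 now, so the seller offers 78.9264, keeping 161.0736.
Round 1 (the buyer proposes): the seller can get 161.0736 next round, worth 0.85 × 161.0736 = 136.91256 now. The buyer offers 136.91256 and keeps 240 − 136.91256 = 103.08744.

103.09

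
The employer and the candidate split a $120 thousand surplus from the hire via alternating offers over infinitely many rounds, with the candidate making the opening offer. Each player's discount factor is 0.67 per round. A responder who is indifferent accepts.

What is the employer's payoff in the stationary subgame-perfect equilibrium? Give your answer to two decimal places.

Let x be the candidate's share when the candidate proposes and y be the employer's share when the employer proposes.
The employer accepts iff offered ≥ 0.67·y, so x = 120 − 0.67y. Symmetrically y = 120 − 0.67x.
Substituting: x = 120 − 0.67(120 − 0.67x), giving x(1 − 0.67·0.67) = 120(1 − 0.67).
So x = 120 × 0.33 / 0.5511 ≈ 71.8563, and the employer receives 120 − x ≈ 48.1437.

48.14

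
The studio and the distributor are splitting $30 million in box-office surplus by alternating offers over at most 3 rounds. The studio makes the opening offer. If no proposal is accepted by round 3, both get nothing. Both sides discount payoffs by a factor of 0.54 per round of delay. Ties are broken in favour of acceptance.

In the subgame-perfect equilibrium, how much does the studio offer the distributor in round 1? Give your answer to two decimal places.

7.45

Round 3 (the studio proposes): rejection yields 0 for the distributor; the studio offers 0 and keeps 30.
Round 2 (the distributor proposes): the studio can get 30 next round, worth 0.54 × 30 = 16.2 now. The distributor offers 16.2 and keeps 30 − 16.2 = 13.8.
Round 1 (the studio proposes): the distributor can get 13.8 next round, worth 0.54 × 13.8 = 7.452 now. The studio offers 7.452 and keeps 30 − 7.452 = 22.548.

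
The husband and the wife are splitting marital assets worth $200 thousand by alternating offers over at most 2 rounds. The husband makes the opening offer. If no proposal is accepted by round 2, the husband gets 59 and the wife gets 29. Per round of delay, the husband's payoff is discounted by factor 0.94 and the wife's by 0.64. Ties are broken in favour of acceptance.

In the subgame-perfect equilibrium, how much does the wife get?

90.24

Round 2 (the wife proposes): the husband gets 59 if talks fail, so the wife offers 59 and keeps 141.
Round 1 (the husband proposes): the wife can get 141 next round, worth 0.64 × 141 = 90.24 now; the husband offers that and keeps 109.76.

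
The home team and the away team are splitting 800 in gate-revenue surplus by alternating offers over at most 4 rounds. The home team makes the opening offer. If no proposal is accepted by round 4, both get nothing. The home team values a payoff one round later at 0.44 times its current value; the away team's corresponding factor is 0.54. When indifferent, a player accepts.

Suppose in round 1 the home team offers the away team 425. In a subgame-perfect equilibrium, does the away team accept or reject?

Accept

Work out the away team's continuation value if the offer is rejected.
Round 4 (the away team proposes): the home team will accept anything ≥ 0, so the away team offers 0 and keeps 800.
Round 3 (the home team proposes): the away team can get 800 next round, worth 0.54 × 800 = 432 now, so the home team offers 432, keeping 368.
Round 2 (the away team proposes): the home team can get 368 next round, worth 0.44 × 368 = 161.92 now; the away team offers that and keeps 638.08.
So by rejecting in round 1, the away team gets 638.08 next round, worth 0.54 × 638.08 = 344.5632 now.
Offer 425 ≥ 344.5632, so the away team accepts.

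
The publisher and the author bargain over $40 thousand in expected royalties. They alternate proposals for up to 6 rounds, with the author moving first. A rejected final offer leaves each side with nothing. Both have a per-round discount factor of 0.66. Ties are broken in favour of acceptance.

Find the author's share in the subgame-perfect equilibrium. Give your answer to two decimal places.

22.10

Round 6 (the publisher proposes): rejection yields 0 for the author; the publisher offers 0 and keeps 40.
Round 5 (the author proposes): the publisher can get 40 next round, worth 0.66 × 40 = 26.4 now. The author offers 26.4 and keeps 40 − 26.4 = 13.6.
Round 4 (the publisher proposes): the author can get 13.6 next round, worth 0.66 × 13.6 = 8.976 now. The publisher offers 8.976 and keeps 40 − 8.976 = 31.024.
Round 3 (the author proposes): the publisher can get 31.024 next round, worth 0.66 × 31.024 = 20.47584 now. The author offers 20.47584 and keeps 40 − 20.47584 = 19.52416.
Round 2 (the publisher proposes): the author can get 19.52416 next round, worth 0.66 × 19.52416 = 12.8859456 now. The publisher offers 12.8859456 and keeps 40 − 12.8859456 = 27.1140544.
Round 1 (the author proposes): the publisher can get 27.1140544 next round, worth 0.66 × 27.1140544 = 17.895275904 now. The author offers 17.895275904 and keeps 40 − 17.895275904 = 22.104724096.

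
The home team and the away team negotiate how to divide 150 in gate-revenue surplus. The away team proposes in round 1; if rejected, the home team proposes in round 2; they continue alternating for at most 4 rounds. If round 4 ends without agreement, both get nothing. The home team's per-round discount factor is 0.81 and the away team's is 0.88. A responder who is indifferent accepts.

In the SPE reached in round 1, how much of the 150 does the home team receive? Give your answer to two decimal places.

Round 4 (the home team proposes): the away team will accept anything ≥ 0, so the home team offers 0 and keeps 150.
Round 3 (the away team proposes): the home team can get 150 next round, worth 0.81 × 150 = 121.5 now; the away team offers that and keeps 28.5.
Round 2 (the home team proposes): the away team can get 28.5 next round, worth 0.88 × 28.5 = 25.08 now. The home team offers 25.08 and keeps 150 − 25.08 = 124.92.
Round 1 (the away team proposes): the home team can get 124.92 next round, worth 0.81 × 124.92 = 101.1852 now; the away team offers that and keeps 48.8148.

101.19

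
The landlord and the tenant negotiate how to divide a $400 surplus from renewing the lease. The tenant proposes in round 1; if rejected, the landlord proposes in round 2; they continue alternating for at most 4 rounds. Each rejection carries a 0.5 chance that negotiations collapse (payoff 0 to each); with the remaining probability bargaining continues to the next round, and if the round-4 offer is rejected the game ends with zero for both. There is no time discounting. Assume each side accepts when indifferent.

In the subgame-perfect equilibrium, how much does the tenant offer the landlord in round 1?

150

Round 4 (the landlord proposes): rejection yields 0 for the tenant; the landlord offers 0 and keeps 400.
Round 3 (the tenant proposes): rejecting gives the landlord an expected 0.5 × 400 = 200; the tenant offers that and keeps 200.
Round 2 (the landlord proposes): rejecting gives the tenant an expected 0.5 × 200 = 100; the landlord offers that and keeps 300.
Round 1 (the tenant proposes): rejecting gives the landlord an expected 0.5 × 300 = 150. The tenant offers 150 and keeps 400 − 150 = 250.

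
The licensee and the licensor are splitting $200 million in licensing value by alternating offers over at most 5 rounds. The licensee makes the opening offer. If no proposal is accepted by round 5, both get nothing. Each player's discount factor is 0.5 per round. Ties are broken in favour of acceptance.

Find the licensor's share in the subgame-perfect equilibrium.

Work backward from the last round.
Round 5 (the licensee proposes): the licensor will accept anything ≥ 0, so the licensee offers 0 and keeps 200.
Round 4 (the licensor proposes): the licensee can get 200 next round, worth 0.5 × 200 = 100 now, so the licensor offers 100, keeping 100.
Round 3 (the licensee proposes): the licensor can get 100 next round, worth 0.5 × 100 = 50 now. The licensee offers 50 and keeps 200 − 50 = 150.
Round 2 (the licensor proposes): the licensee can get 150 next round, worth 0.5 × 150 = 75 now. The licensor offers 75 and keeps 200 − 75 = 125.
Round 1 (the licensee proposes): the licensor can get 125 next round, worth 0.5 × 125 = 62.5 now. The licensee offers 62.5 and keeps 200 − 62.5 = 137.5.

62.5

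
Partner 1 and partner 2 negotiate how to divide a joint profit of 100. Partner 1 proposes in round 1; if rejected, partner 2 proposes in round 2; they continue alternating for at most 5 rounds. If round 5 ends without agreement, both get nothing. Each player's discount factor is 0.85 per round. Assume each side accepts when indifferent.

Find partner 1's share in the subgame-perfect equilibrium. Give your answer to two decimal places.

By backward induction:
Round 5 (partner 1 proposes): partner 2 will accept anything ≥ 0, so partner 1 offers 0 and keeps 100.
Round 4 (partner 2 proposes): partner 1 can get 100 next round, worth 0.85 × 100 = 85 now. Partner 2 offers 85 and keeps 100 − 85 = 15.
Round 3 (partner 1 proposes): partner 2 can get 15 next round, worth 0.85 × 15 = 12.75 now; partner 1 offers that and keeps 87.25.
Round 2 (partner 2 proposes): partner 1 can get 87.25 next round, worth 0.85 × 87.25 = 74.1625 now; partner 2 offers that and keeps 25.8375.
Round 1 (partner 1 proposes): partner 2 can get 25.8375 next round, worth 0.85 × 25.8375 = 21.961875 now; partner 1 offers that and keeps 78.038125.

78.04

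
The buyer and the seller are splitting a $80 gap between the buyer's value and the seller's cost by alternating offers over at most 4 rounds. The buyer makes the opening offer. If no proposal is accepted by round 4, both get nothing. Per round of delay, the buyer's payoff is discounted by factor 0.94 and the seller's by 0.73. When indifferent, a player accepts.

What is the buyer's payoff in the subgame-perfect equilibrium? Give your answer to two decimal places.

By backward induction:
Round 4 (the seller proposes): the buyer will accept anything ≥ 0, so the seller offers 0 and keeps 80.
Round 3 (the buyer proposes): the seller can get 80 next round, worth 0.73 × 80 = 58.4 now, so the buyer offers 58.4, keeping 21.6.
Round 2 (the seller proposes): the buyer can get 21.6 next round, worth 0.94 × 21.6 = 20.304 now; the seller offers that and keeps 59.696.
Round 1 (the buyer proposes): the seller can get 59.696 next round, worth 0.73 × 59.696 = 43.57808 now; the buyer offers that and keeps 36.42192.

36.42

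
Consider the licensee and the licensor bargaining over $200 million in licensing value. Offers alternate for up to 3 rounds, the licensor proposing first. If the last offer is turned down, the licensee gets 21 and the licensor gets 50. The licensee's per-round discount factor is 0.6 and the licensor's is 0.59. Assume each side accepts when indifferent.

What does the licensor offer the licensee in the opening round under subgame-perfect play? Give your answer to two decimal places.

Round 3 (the licensor proposes): the licensee gets 21 if talks fail, so the licensor offers 21 and keeps 179.
Round 2 (the licensee proposes): the licensor can get 179 next round, worth 0.59 × 179 = 105.61 now; the licensee offers that and keeps 94.39.
Round 1 (the licensor proposes): the licensee can get 94.39 next round, worth 0.6 × 94.39 = 56.634 now, so the licensor offers 56.634, keeping 143.366.

56.63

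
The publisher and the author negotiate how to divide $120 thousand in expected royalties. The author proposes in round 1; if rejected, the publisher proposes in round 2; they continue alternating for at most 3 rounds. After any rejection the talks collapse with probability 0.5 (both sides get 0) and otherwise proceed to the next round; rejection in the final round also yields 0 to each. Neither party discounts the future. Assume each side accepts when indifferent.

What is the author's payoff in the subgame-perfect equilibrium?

90

Round 3 (the author proposes): rejection yields 0 for the publisher; the author offers 0 and keeps 120.
Round 2 (the publisher proposes): rejecting gives the author an expected 0.5 × 120 = 60, so the publisher offers 60, keeping 60.
Round 1 (the author proposes): rejecting gives the publisher an expected 0.5 × 60 = 30, so the author offers 30, keeping 90.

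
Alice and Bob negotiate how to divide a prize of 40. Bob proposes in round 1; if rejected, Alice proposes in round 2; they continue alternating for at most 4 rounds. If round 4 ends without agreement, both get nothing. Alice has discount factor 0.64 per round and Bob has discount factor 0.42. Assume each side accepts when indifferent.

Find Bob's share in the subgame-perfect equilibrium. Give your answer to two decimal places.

Solve by backward induction from round 4.
Round 4 (Alice proposes): rejection yields 0 for Bob; Alice offers 0 and keeps 40.
Round 3 (Bob proposes): Alice can get 40 next round, worth 0.64 × 40 = 25.6 now; Bob offers that and keeps 14.4.
Round 2 (Alice proposes): Bob can get 14.4 next round, worth 0.42 × 14.4 = 6.048 now; Alice offers that and keeps 33.952.
Round 1 (Bob proposes): Alice can get 33.952 next round, worth 0.64 × 33.952 = 21.72928 now. Bob offers 21.72928 and keeps 40 − 21.72928 = 18.27072.

18.27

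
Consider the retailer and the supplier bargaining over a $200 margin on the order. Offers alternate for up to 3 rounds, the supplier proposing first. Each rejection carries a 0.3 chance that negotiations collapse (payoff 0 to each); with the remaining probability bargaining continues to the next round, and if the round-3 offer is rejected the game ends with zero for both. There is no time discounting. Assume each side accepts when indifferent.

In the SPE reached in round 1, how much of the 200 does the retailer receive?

42

By backward induction:
Round 3 (the supplier proposes): the retailer will accept anything ≥ 0, so the supplier offers 0 and keeps 200.
Round 2 (the retailer proposes): rejecting gives the supplier an expected 0.7 × 200 = 140, so the retailer offers 140, keeping 60.
Round 1 (the supplier proposes): rejecting gives the retailer an expected 0.7 × 60 = 42. The supplier offers 42 and keeps 200 − 42 = 158.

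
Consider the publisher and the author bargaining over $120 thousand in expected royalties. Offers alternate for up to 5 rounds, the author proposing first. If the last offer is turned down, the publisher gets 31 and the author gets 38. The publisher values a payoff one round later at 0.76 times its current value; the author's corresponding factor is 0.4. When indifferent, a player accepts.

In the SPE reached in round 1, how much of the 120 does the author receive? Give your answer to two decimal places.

By backward induction:
Round 5 (the author proposes): the publisher gets 31 if talks fail, so the author offers 31 and keeps 89.
Round 4 (the publisher proposes): the author can get 89 next round, worth 0.4 × 89 = 35.6 now, so the publisher offers 35.6, keeping 84.4.
Round 3 (the author proposes): the publisher can get 84.4 next round, worth 0.76 × 84.4 = 64.144 now; the author offers that and keeps 55.856.
Round 2 (the publisher proposes): the author can get 55.856 next round, worth 0.4 × 55.856 = 22.3424 now; the publisher offers that and keeps 97.6576.
Round 1 (the author proposes): the publisher can get 97.6576 next round, worth 0.76 × 97.6576 = 74.219776 now. The author offers 74.219776 and keeps 120 − 74.219776 = 45.780224.

45.78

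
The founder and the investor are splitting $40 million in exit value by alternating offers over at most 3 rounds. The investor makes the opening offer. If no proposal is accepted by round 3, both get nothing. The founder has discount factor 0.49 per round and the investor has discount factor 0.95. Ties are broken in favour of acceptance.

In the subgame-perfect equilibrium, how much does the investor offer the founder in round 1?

Round 3 (the investor proposes): rejection yields 0 for the founder; the investor offers 0 and keeps 40.
Round 2 (the founder proposes): the investor can get 40 next round, worth 0.95 × 40 = 38 now. The founder offers 38 and keeps 40 − 38 = 2.
Round 1 (the investor proposes): the founder can get 2 next round, worth 0.49 × 2 = 0.98 now, so the investor offers 0.98, keeping 39.02.

0.98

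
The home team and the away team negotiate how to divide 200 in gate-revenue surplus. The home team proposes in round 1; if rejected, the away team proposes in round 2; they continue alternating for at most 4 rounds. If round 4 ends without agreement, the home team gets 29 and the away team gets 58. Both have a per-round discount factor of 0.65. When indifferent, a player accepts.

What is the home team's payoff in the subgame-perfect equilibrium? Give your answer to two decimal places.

107.54

Round 4 (the away team proposes): the home team gets 29 if talks fail, so the away team offers 29 and keeps 171.
Round 3 (the home team proposes): the away team can get 171 next round, worth 0.65 × 171 = 111.15 now; the home team offers that and keeps 88.85.
Round 2 (the away team proposes): the home team can get 88.85 next round, worth 0.65 × 88.85 = 57.7525 now; the away team offers that and keeps 142.2475.
Round 1 (the home team proposes): the away team can get 142.2475 next round, worth 0.65 × 142.2475 = 92.460875 now. The home team offers 92.460875 and keeps 200 − 92.460875 = 107.539125.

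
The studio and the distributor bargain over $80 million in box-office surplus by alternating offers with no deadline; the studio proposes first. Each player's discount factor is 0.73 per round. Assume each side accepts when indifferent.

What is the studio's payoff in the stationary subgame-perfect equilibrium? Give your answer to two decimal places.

46.24

When the studio proposes, the distributor accepts any offer worth at least 0.73 times what the distributor would get by proposing next round; and vice versa.
This gives x = 80 − 0.73y and y = 80 − 0.73x, where x and y are each side's share when it proposes.
Hence (1 − 0.73·0.73)x = 80(1 − 0.73), i.e. 0.4671·x = 21.6.
x ≈ 46.2428; the distributor's share is 80 − x ≈ 33.7572.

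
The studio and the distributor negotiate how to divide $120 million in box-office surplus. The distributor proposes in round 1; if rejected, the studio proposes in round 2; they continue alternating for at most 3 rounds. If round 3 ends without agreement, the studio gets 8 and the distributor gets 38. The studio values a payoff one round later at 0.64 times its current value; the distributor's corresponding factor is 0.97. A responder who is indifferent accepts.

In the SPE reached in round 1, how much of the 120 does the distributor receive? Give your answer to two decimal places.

Round 3 (the distributor proposes): the studio gets 8 if talks fail, so the distributor offers 8 and keeps 112.
Round 2 (the studio proposes): the distributor can get 112 next round, worth 0.97 × 112 = 108.64 now, so the studio offers 108.64, keeping 11.36.
Round 1 (the distributor proposes): the studio can get 11.36 next round, worth 0.64 × 11.36 = 7.2704 now. The distributor offers 7.2704 and keeps 120 − 7.2704 = 112.7296.

112.73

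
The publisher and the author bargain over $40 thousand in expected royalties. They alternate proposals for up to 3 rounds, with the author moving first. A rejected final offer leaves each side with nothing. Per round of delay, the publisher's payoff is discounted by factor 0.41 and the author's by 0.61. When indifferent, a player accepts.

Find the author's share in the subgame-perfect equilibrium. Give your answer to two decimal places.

33.60

Round 3 (the author proposes): rejection yields 0 for the publisher; the author offers 0 and keeps 40.
Round 2 (the publisher proposes): the author can get 40 next round, worth 0.61 × 40 = 24.4 now. The publisher offers 24.4 and keeps 40 − 24.4 = 15.6.
Round 1 (the author proposes): the publisher can get 15.6 next round, worth 0.41 × 15.6 = 6.396 now, so the author offers 6.396, keeping 33.604.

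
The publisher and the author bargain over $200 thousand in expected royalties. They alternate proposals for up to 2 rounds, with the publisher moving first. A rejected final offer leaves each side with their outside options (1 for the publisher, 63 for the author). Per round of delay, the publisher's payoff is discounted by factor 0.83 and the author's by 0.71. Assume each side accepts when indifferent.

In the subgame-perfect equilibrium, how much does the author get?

141.29

Round 2 (the author proposes): the publisher gets 1 if talks fail, so the author offers 1 and keeps 199.
Round 1 (the publisher proposes): the author can get 199 next round, worth 0.71 × 199 = 141.29 now, so the publisher offers 141.29, keeping 58.71.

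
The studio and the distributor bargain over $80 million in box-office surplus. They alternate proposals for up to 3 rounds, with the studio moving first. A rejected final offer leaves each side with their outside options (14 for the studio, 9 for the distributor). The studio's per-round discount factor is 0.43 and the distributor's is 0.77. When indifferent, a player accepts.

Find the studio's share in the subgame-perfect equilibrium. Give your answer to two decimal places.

41.91

Round 3 (the studio proposes): the distributor gets 9 if talks fail, so the studio offers 9 and keeps 71.
Round 2 (the distributor proposes): the studio can get 71 next round, worth 0.43 × 71 = 30.53 now; the distributor offers that and keeps 49.47.
Round 1 (the studio proposes): the distributor can get 49.47 next round, worth 0.77 × 49.47 = 38.0919 now, so the studio offers 38.0919, keeping 41.9081.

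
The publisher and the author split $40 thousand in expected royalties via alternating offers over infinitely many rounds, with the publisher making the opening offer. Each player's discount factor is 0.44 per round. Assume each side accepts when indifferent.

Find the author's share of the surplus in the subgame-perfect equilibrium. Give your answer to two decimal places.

12.22

In a stationary SPE each proposer offers the other exactly their discounted continuation value.
If the publisher keeps x when proposing and the author keeps y when proposing, then x = 40 − 0.44y and y = 40 − 0.44x.
Solving: x = 40(1 − 0.44) / (1 − 0.44·0.44) = 22.4 / 0.8064 ≈ 27.7778.
The author gets 40 − 27.7778 ≈ 12.2222.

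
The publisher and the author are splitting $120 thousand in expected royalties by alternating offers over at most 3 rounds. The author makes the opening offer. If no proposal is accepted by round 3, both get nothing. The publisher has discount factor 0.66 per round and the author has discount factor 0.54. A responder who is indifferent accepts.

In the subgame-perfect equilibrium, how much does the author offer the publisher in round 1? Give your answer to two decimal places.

Round 3 (the author proposes): rejection yields 0 for the publisher; the author offers 0 and keeps 120.
Round 2 (the publisher proposes): the author can get 120 next round, worth 0.54 × 120 = 64.8 now. The publisher offers 64.8 and keeps 120 − 64.8 = 55.2.
Round 1 (the author proposes): the publisher can get 55.2 next round, worth 0.66 × 55.2 = 36.432 now. The author offers 36.432 and keeps 120 − 36.432 = 83.568.

36.43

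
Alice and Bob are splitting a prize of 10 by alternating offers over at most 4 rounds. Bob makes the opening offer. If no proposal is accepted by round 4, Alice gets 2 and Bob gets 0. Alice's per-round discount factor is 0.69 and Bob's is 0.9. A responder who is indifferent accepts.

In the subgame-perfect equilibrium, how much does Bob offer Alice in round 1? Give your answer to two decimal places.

By backward induction:
Round 4 (Alice proposes): rejection yields 0 for Bob; Alice offers 0 and keeps 10.
Round 3 (Bob proposes): Alice can get 10 next round, worth 0.69 × 10 = 6.9 now. Bob offers 6.9 and keeps 10 − 6.9 = 3.1.
Round 2 (Alice proposes): Bob can get 3.1 next round, worth 0.9 × 3.1 = 2.79 now. Alice offers 2.79 and keeps 10 − 2.79 = 7.21.
Round 1 (Bob proposes): Alice can get 7.21 next round, worth 0.69 × 7.21 = 4.9749 now; Bob offers that and keeps 5.0251.

4.97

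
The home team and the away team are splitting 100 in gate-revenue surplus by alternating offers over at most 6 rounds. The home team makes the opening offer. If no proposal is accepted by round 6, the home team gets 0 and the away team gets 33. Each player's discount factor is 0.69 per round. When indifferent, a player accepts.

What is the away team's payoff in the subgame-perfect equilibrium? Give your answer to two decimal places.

Round 6 (the away team proposes): the home team will accept anything ≥ 0, so the away team offers 0 and keeps 100.
Round 5 (the home team proposes): the away team can get 100 next round, worth 0.69 × 100 = 69 now. The home team offers 69 and keeps 100 − 69 = 31.
Round 4 (the away team proposes): the home team can get 31 next round, worth 0.69 × 31 = 21.39 now; the away team offers that and keeps 78.61.
Round 3 (the home team proposes): the away team can get 78.61 next round, worth 0.69 × 78.61 = 54.2409 now. The home team offers 54.2409 and keeps 100 − 54.2409 = 45.7591.
Round 2 (the away team proposes): the home team can get 45.7591 next round, worth 0.69 × 45.7591 = 31.573779 now; the away team offers that and keeps 68.426221.
Round 1 (the home team proposes): the away team can get 68.426221 next round, worth 0.69 × 68.426221 = 47.21409249 now; the home team offers that and keeps 52.78590751.

47.21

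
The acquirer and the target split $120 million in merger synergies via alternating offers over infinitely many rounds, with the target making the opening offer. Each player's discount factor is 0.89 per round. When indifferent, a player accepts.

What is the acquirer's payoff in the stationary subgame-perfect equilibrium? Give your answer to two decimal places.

Let x be the target's share when the target proposes and y be the acquirer's share when the acquirer proposes.
The acquirer accepts iff offered ≥ 0.89·y, so x = 120 − 0.89y. Symmetrically y = 120 − 0.89x.
Substituting: x = 120 − 0.89(120 − 0.89x), giving x(1 − 0.89·0.89) = 120(1 − 0.89).
So x = 120 × 0.11 / 0.2079 ≈ 63.4921, and the acquirer receives 120 − x ≈ 56.5079.

56.51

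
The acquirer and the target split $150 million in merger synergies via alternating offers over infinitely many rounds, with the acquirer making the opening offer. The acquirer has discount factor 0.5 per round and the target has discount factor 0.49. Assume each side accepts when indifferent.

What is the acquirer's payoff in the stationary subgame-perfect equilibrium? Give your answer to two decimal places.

101.32

In a stationary SPE each proposer offers the other exactly their discounted continuation value.
If the acquirer keeps x when proposing and the target keeps y when proposing, then x = 150 − 0.49y and y = 150 − 0.5x.
Solving: x = 150(1 − 0.49) / (1 − 0.5·0.49) = 76.5 / 0.755 ≈ 101.3245.
The target gets 150 − 101.3245 ≈ 48.6755.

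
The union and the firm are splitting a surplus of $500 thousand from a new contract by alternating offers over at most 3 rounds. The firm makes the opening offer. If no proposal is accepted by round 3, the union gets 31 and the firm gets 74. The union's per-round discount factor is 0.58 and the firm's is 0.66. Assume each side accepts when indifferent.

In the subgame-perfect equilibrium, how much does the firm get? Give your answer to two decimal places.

Round 3 (the firm proposes): the union gets 31 if talks fail, so the firm offers 31 and keeps 469.
Round 2 (the union proposes): the firm can get 469 next round, worth 0.66 × 469 = 309.54 now. The union offers 309.54 and keeps 500 − 309.54 = 190.46.
Round 1 (the firm proposes): the union can get 190.46 next round, worth 0.58 × 190.46 = 110.4668 now. The firm offers 110.4668 and keeps 500 − 110.4668 = 389.5332.

389.53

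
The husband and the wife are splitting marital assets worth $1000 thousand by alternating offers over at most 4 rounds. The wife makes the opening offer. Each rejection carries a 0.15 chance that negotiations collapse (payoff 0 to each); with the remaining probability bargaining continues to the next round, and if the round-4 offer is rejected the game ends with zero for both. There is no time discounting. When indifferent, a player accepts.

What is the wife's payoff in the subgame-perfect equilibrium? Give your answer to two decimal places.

258.38

By backward induction:
Round 4 (the husband proposes): rejection yields 0 for the wife; the husband offers 0 and keeps 1000.
Round 3 (the wife proposes): rejecting gives the husband an expected 0.85 × 1000 = 850. The wife offers 850 and keeps 1000 − 850 = 150.
Round 2 (the husband proposes): rejecting gives the wife an expected 0.85 × 150 = 127.5. The husband offers 127.5 and keeps 1000 − 127.5 = 872.5.
Round 1 (the wife proposes): rejecting gives the husband an expected 0.85 × 872.5 = 741.625; the wife offers that and keeps 258.375.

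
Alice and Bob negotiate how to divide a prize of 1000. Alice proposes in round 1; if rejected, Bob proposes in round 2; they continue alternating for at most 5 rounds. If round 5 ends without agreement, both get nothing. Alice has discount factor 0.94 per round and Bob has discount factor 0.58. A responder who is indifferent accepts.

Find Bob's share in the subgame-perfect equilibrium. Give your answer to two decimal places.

Work backward from the last round.
Round 5 (Alice proposes): Bob will accept anything ≥ 0, so Alice offers 0 and keeps 1000.
Round 4 (Bob proposes): Alice can get 1000 next round, worth 0.94 × 1000 = 940 now. Bob offers 940 and keeps 1000 − 940 = 60.
Round 3 (Alice proposes): Bob can get 60 next round, worth 0.58 × 60 = 34.8 now; Alice offers that and keeps 965.2.
Round 2 (Bob proposes): Alice can get 965.2 next round, worth 0.94 × 965.2 = 907.288 now, so Bob offers 907.288, keeping 92.712.
Round 1 (Alice proposes): Bob can get 92.712 next round, worth 0.58 × 92.712 = 53.77296 now. Alice offers 53.77296 and keeps 1000 − 53.77296 = 946.22704.

53.77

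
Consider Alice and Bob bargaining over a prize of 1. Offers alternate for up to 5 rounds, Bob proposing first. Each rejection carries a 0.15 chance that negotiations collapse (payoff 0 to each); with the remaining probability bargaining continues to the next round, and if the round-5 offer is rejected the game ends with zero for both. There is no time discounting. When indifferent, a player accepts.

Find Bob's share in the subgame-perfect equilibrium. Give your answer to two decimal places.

0.78

Round 5 (Bob proposes): Alice will accept anything ≥ 0, so Bob offers 0 and keeps 1.
Round 4 (Alice proposes): rejecting gives Bob an expected 0.85 × 1 = 0.85. Alice offers 0.85 and keeps 1 − 0.85 = 0.15.
Round 3 (Bob proposes): rejecting gives Alice an expected 0.85 × 0.15 = 0.1275, so Bob offers 0.1275, keeping 0.8725.
Round 2 (Alice proposes): rejecting gives Bob an expected 0.85 × 0.8725 = 0.741625. Alice offers 0.741625 and keeps 1 − 0.741625 = 0.258375.
Round 1 (Bob proposes): rejecting gives Alice an expected 0.85 × 0.258375 = 0.21961875, so Bob offers 0.21961875, keeping 0.78038125.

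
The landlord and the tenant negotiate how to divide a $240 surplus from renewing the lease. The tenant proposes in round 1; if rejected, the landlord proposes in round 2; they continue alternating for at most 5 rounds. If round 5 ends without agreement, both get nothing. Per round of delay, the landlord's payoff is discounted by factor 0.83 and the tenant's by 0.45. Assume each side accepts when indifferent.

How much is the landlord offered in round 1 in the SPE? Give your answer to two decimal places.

150.48

Solve by backward induction from round 5.
Round 5 (the tenant proposes): the landlord will accept anything ≥ 0, so the tenant offers 0 and keeps 240.
Round 4 (the landlord proposes): the tenant can get 240 next round, worth 0.45 × 240 = 108 now, so the landlord offers 108, keeping 132.
Round 3 (the tenant proposes): the landlord can get 132 next round, worth 0.83 × 132 = 109.56 now, so the tenant offers 109.56, keeping 130.44.
Round 2 (the landlord proposes): the tenant can get 130.44 next round, worth 0.45 × 130.44 = 58.698 now. The landlord offers 58.698 and keeps 240 − 58.698 = 181.302.
Round 1 (the tenant proposes): the landlord can get 181.302 next round, worth 0.83 × 181.302 = 150.48066 now, so the tenant offers 150.48066, keeping 89.51934.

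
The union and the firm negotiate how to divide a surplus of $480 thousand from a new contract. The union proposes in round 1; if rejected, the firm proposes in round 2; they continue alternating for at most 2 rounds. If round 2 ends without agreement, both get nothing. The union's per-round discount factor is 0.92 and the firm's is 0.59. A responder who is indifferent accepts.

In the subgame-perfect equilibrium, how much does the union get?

196.8

Round 2 (the firm proposes): the union will accept anything ≥ 0, so the firm offers 0 and keeps 480.
Round 1 (the union proposes): the firm can get 480 next round, worth 0.59 × 480 = 283.2 now, so the union offers 283.2, keeping 196.8.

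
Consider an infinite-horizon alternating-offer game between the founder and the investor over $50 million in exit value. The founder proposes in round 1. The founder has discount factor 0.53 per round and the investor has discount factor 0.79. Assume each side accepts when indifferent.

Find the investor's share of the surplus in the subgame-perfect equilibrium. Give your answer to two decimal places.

Let x be the founder's share when the founder proposes and y be the investor's share when the investor proposes.
The investor accepts iff offered ≥ 0.79·y, so x = 50 − 0.79y. Symmetrically y = 50 − 0.53x.
Substituting: x = 50 − 0.79(50 − 0.53x), giving x(1 − 0.53·0.79) = 50(1 − 0.79).
So x = 50 × 0.21 / 0.5813 ≈ 18.0630, and the investor receives 50 − x ≈ 31.9370.

31.94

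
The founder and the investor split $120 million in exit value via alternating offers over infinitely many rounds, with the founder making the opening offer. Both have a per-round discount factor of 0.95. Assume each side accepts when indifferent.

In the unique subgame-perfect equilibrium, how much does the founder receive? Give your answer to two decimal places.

61.54

When the founder proposes, the investor accepts any offer worth at least 0.95 times what the investor would get by proposing next round; and vice versa.
This gives x = 120 − 0.95y and y = 120 − 0.95x, where x and y are each side's share when it proposes.
Hence (1 − 0.95·0.95)x = 120(1 − 0.95), i.e. 0.0975·x = 6.
x ≈ 61.5385; the investor's share is 120 − x ≈ 58.4615.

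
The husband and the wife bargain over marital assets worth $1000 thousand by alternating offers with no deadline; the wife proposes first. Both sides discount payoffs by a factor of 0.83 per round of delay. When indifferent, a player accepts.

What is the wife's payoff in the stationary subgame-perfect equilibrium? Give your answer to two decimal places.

In a stationary SPE each proposer offers the other exactly their discounted continuation value.
If the wife keeps x when proposing and the husband keeps y when proposing, then x = 1000 − 0.83y and y = 1000 − 0.83x.
Solving: x = 1000(1 − 0.83) / (1 − 0.83·0.83) = 170 / 0.3111 ≈ 546.4481.
The husband gets 1000 − 546.4481 ≈ 453.5519.

546.45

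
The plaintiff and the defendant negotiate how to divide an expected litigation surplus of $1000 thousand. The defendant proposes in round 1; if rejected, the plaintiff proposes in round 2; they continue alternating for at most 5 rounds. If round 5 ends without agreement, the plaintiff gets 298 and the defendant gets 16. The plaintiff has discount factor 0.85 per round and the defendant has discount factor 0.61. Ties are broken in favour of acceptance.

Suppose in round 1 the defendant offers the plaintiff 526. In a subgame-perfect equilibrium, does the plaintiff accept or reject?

Work out the plaintiff's continuation value if the offer is rejected.
Round 5 (the defendant proposes): the plaintiff gets 298 if talks fail, so the defendant offers 298 and keeps 702.
Round 4 (the plaintiff proposes): the defendant can get 702 next round, worth 0.61 × 702 = 428.22 now; the plaintiff offers that and keeps 571.78.
Round 3 (the defendant proposes): the plaintiff can get 571.78 next round, worth 0.85 × 571.78 = 486.013 now, so the defendant offers 486.013, keeping 513.987.
Round 2 (the plaintiff proposes): the defendant can get 513.987 next round, worth 0.61 × 513.987 = 313.53207 now; the plaintiff offers that and keeps 686.46793.
So by rejecting in round 1, the plaintiff gets 686.46793 next round, worth 0.85 × 686.46793 = 583.4977405 now.
Offer 526 < 583.4977405, so the plaintiff rejects.

Reject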